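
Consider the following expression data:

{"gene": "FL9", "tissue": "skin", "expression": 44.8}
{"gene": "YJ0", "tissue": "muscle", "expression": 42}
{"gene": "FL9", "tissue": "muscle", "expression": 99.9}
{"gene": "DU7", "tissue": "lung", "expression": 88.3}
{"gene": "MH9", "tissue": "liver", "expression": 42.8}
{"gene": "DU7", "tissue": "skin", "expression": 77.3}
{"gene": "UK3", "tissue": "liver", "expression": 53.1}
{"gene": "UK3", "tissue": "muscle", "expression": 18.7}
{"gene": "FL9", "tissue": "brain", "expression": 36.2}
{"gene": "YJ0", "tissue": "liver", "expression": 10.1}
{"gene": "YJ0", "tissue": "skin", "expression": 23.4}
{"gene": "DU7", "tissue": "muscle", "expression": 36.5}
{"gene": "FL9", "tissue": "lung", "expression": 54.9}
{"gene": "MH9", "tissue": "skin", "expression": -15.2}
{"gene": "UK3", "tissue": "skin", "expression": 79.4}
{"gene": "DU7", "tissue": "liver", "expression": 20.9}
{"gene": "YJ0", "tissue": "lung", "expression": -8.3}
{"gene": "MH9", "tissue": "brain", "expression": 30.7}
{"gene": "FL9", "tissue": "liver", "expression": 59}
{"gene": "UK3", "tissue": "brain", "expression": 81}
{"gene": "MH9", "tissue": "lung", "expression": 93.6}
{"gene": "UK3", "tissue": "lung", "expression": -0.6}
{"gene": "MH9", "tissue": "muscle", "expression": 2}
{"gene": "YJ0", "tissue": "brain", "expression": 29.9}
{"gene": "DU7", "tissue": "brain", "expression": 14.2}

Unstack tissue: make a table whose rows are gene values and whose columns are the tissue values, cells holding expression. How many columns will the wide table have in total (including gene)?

1 column for gene plus 5 distinct tissue values → 6 columns.

6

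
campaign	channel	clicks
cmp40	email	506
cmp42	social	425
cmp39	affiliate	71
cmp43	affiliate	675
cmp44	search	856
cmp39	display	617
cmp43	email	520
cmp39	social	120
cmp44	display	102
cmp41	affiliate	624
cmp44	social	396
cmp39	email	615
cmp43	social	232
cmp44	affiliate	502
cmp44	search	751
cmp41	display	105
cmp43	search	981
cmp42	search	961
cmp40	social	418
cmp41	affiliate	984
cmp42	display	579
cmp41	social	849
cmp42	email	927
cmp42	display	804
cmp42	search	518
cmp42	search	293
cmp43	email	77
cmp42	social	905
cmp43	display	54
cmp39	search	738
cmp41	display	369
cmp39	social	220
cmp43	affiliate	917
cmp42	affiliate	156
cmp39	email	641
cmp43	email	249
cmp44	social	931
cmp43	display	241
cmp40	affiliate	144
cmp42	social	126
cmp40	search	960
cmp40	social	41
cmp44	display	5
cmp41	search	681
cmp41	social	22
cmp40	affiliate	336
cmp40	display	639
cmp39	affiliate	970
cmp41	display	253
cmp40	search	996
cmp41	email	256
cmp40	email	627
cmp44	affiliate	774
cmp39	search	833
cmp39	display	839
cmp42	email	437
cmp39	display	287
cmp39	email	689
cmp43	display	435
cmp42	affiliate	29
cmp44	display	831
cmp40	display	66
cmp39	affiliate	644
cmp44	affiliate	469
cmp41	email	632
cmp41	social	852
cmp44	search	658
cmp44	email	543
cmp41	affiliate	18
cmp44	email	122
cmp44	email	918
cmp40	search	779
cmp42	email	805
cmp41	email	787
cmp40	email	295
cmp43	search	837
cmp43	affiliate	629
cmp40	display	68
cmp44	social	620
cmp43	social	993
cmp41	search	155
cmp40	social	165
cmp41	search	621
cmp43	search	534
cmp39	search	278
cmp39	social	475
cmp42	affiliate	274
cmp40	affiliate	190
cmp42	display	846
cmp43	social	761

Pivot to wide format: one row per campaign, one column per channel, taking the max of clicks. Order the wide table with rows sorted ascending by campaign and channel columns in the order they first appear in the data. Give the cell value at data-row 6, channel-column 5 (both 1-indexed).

With rows sorted ascending by campaign, row 6 is campaign=cmp44. channel columns in first-appearance order: email, social, affiliate, search, display; column 5 is display.
Long rows with campaign=cmp44, channel=display: max(102, 5, 831) = 831.

831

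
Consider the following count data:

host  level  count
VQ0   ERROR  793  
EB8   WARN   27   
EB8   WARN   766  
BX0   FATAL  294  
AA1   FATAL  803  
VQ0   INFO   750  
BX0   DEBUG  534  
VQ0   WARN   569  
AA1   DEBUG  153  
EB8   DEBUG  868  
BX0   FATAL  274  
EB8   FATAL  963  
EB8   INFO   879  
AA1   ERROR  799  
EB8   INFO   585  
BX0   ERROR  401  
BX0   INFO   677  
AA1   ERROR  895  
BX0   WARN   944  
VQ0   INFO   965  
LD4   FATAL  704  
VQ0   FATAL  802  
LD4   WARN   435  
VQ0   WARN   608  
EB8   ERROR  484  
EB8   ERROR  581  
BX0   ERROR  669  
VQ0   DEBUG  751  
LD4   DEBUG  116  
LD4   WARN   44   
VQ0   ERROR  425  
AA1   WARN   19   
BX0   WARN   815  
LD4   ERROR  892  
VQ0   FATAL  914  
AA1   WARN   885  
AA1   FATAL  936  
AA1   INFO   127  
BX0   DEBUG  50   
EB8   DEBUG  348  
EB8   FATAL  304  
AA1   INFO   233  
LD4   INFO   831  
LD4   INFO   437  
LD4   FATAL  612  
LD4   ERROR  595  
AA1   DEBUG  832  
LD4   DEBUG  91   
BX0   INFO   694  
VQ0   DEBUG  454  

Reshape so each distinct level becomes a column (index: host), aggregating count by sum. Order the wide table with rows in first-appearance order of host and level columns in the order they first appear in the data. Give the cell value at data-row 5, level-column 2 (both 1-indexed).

With rows in first-appearance order of host, row 5 is host=LD4. level columns in first-appearance order: ERROR, WARN, FATAL, INFO, DEBUG; column 2 is WARN.
Long rows with host=LD4, level=WARN: 435 + 44 = 479.

479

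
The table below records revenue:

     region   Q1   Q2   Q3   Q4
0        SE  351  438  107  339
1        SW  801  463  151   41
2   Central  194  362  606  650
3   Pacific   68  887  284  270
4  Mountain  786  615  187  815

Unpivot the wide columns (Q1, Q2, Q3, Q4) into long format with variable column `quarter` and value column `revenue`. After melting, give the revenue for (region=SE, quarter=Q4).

Unpivoting turns each (region, wide-column) pair into one long row.
The wide cell at row SE, column Q4 holds 339, so the long row (SE, Q4) has revenue=339.

339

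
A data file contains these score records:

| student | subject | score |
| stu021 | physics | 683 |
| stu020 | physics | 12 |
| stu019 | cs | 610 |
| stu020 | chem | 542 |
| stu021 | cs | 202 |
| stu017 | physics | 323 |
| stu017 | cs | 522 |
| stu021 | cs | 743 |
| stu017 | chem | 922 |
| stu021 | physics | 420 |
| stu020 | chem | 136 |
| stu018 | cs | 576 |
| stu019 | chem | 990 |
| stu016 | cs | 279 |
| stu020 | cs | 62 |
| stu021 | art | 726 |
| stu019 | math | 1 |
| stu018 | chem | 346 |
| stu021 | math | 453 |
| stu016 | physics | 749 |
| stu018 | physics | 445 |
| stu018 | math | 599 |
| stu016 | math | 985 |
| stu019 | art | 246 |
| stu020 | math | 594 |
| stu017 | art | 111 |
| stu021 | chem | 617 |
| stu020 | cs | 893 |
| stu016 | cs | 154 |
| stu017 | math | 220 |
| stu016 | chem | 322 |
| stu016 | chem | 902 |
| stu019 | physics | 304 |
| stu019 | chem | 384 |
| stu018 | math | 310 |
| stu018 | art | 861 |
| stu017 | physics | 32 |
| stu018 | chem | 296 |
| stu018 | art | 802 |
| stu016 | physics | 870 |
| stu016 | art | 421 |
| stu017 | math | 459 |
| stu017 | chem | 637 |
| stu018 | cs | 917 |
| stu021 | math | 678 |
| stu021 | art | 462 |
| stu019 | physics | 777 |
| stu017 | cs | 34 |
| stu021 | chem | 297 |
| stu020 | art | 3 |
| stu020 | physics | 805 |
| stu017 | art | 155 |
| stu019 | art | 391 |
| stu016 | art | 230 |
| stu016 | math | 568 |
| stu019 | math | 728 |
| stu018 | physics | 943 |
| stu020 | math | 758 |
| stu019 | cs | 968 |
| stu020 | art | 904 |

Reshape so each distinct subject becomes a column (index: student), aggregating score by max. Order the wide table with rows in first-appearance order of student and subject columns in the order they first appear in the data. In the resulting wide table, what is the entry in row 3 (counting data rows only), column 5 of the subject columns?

728

With rows in first-appearance order of student, row 3 is student=stu019. subject columns in first-appearance order: physics, cs, chem, art, math; column 5 is math.
Long rows with student=stu019, subject=math: max(1, 728) = 728.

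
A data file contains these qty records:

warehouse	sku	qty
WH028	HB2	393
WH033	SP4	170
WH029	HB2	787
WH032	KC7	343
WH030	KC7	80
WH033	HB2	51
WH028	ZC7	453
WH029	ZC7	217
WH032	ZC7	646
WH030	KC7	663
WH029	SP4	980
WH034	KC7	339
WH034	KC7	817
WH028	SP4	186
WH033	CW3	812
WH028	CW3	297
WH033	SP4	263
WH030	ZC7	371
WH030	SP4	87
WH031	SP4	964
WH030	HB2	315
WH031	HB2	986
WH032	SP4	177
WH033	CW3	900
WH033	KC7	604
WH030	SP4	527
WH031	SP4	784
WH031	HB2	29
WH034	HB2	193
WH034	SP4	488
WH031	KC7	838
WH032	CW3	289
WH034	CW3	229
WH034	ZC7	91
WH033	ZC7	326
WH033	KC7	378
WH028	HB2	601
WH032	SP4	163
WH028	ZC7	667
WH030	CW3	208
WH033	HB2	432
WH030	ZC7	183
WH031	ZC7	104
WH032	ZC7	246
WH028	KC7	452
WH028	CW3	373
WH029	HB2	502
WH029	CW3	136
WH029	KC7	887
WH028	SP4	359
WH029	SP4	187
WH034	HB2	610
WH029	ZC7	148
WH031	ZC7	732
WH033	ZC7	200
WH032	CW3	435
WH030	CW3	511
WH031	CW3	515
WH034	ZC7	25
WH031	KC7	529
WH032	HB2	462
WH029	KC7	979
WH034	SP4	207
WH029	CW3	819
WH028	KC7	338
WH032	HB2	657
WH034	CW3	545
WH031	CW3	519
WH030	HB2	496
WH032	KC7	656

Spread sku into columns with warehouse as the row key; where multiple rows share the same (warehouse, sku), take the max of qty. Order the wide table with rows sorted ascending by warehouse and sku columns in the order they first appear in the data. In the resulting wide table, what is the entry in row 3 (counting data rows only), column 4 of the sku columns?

371

With rows sorted ascending by warehouse, row 3 is warehouse=WH030. sku columns in first-appearance order: HB2, SP4, KC7, ZC7, CW3; column 4 is ZC7.
Long rows with warehouse=WH030, sku=ZC7: max(371, 183) = 371.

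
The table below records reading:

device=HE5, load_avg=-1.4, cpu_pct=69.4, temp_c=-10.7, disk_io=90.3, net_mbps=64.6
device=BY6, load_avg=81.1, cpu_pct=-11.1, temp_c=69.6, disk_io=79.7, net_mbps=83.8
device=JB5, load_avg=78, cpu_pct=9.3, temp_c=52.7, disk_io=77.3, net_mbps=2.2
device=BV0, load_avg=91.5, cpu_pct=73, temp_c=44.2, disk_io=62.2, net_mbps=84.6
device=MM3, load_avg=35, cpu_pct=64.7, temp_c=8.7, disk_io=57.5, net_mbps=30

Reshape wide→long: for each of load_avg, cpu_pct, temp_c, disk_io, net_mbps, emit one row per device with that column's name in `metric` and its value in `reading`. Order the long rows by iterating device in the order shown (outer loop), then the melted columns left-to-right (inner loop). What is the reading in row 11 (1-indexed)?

78

25 rows total (5 × 5). Row 11: index ⌊(11-1)/5⌋ = 2 into device → JB5; (11-1) mod 5 = 0 into the melted columns → load_avg.
So row 11 is (JB5, load_avg, 78); reading = 78.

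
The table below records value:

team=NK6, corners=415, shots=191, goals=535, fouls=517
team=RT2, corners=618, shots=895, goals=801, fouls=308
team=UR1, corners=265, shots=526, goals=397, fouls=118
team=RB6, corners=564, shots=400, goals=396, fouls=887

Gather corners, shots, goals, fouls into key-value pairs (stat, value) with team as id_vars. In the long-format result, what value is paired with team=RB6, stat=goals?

396

Unpivoting turns each (team, wide-column) pair into one long row.
The wide cell at row RB6, column goals holds 396, so the long row (RB6, goals) has value=396.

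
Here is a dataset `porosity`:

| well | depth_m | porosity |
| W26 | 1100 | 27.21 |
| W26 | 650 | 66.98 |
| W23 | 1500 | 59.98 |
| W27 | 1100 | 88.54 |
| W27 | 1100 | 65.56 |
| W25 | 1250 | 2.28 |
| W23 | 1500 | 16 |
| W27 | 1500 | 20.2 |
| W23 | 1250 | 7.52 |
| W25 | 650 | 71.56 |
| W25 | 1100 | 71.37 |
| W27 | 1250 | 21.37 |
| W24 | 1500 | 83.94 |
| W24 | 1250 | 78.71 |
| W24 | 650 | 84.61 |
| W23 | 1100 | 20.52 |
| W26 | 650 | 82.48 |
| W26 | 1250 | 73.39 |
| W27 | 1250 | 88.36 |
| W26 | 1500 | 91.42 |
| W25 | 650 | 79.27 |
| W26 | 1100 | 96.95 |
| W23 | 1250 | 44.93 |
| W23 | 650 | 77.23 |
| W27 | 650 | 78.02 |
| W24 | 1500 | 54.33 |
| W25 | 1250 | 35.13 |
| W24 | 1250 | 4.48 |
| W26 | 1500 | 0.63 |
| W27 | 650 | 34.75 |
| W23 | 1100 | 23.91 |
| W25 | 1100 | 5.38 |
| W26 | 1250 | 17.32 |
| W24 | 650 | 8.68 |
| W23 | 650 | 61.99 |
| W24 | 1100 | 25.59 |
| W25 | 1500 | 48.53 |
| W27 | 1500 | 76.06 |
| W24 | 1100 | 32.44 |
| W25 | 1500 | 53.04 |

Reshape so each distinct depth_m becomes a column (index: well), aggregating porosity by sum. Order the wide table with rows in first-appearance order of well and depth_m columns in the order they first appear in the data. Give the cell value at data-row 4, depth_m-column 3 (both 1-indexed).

101.57

With rows in first-appearance order of well, row 4 is well=W25. depth_m columns in first-appearance order: 1100, 650, 1500, 1250; column 3 is 1500.
Long rows with well=W25, depth_m=1500: 48.53 + 53.04 = 101.57.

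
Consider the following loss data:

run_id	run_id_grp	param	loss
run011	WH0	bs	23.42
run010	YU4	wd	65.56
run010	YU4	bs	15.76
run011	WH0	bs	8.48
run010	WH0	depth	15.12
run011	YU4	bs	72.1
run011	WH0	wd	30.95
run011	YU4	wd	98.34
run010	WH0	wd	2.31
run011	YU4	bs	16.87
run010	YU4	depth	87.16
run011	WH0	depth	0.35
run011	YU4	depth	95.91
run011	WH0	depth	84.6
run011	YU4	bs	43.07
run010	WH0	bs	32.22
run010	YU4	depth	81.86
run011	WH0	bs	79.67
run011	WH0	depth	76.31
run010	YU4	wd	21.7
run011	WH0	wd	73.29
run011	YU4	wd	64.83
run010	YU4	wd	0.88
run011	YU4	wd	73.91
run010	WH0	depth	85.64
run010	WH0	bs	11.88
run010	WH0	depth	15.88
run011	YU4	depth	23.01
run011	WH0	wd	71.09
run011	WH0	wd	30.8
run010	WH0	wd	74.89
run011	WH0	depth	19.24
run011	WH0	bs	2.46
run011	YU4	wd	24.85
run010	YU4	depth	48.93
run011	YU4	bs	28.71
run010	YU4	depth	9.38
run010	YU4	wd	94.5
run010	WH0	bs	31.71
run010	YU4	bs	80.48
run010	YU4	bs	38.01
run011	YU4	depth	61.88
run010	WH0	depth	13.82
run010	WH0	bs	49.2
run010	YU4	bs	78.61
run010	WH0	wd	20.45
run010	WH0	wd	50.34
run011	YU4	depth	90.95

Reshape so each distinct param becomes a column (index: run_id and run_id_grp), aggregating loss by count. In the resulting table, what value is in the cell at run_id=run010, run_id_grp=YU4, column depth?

Rows with run_id=run010, run_id_grp=YU4 and param=depth: loss values are 87.16, 81.86, 48.93, 9.38.
4 rows match — count = 4.

4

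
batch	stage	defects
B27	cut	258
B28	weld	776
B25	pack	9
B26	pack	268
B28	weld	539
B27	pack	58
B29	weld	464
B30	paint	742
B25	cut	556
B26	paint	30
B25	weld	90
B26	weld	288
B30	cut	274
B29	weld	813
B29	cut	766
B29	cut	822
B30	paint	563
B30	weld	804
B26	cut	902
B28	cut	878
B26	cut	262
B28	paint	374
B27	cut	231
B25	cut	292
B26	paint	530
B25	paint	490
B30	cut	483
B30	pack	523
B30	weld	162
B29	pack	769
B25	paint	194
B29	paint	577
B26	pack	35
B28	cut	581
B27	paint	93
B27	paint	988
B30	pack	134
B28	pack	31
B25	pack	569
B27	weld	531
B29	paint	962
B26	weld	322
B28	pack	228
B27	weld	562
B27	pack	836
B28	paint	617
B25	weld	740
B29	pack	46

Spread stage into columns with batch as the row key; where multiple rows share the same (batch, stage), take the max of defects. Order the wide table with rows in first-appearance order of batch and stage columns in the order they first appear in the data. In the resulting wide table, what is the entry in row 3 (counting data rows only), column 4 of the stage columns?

With rows in first-appearance order of batch, row 3 is batch=B25. stage columns in first-appearance order: cut, weld, pack, paint; column 4 is paint.
Long rows with batch=B25, stage=paint: max(490, 194) = 490.

490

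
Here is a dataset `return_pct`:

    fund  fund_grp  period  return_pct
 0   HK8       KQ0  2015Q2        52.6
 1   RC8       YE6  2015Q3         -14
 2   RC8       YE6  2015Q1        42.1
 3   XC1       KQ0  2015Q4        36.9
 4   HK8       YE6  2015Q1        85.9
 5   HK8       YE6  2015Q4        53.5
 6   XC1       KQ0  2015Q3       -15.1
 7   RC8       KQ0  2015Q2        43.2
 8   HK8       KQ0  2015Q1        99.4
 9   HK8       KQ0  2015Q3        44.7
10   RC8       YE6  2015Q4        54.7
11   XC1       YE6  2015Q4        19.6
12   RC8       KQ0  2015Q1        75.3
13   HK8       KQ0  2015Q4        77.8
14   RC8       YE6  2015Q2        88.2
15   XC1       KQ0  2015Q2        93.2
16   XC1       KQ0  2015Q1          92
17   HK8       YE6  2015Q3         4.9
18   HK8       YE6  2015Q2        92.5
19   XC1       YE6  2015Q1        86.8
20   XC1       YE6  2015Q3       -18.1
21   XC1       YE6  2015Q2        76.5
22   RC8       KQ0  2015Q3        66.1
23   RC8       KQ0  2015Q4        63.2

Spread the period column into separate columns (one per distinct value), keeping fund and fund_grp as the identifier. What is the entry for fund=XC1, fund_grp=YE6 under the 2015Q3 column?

Wide layout: rows indexed by fund and fund_grp, columns are the 4 distinct period values (2015Q2, 2015Q3, 2015Q1, 2015Q4).
Cell (fund=XC1, fund_grp=YE6, period=2015Q3) draws from the long row where fund=XC1, fund_grp=YE6 and period=2015Q3, which has return_pct=-18.1.

-18.1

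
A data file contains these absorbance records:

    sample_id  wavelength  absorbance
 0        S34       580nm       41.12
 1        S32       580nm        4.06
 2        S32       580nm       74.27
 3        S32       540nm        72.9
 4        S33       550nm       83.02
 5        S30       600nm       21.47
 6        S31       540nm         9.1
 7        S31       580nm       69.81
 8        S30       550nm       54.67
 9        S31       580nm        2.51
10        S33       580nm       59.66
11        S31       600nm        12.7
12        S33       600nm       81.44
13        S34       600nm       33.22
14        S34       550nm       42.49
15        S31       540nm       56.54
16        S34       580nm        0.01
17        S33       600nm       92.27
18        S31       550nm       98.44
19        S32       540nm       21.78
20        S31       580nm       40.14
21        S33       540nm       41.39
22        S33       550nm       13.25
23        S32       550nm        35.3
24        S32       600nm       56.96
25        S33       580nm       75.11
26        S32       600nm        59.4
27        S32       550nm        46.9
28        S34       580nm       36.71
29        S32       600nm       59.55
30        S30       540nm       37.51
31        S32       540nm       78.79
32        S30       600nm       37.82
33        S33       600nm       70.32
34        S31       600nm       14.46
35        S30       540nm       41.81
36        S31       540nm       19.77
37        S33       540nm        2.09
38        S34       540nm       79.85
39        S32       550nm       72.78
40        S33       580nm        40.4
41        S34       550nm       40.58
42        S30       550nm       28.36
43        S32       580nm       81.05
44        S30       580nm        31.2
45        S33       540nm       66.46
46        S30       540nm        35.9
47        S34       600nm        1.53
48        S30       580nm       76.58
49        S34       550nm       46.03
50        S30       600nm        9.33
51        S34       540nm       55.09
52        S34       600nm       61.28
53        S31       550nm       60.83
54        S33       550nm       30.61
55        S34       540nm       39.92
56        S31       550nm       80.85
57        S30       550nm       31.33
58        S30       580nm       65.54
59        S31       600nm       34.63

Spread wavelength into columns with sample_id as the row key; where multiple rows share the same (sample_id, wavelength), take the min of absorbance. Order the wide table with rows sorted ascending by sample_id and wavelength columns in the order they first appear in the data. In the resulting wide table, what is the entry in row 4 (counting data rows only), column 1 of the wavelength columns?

40.4

With rows sorted ascending by sample_id, row 4 is sample_id=S33. wavelength columns in first-appearance order: 580nm, 540nm, 550nm, 600nm; column 1 is 580nm.
Long rows with sample_id=S33, wavelength=580nm: min(59.66, 75.11, 40.4) = 40.4.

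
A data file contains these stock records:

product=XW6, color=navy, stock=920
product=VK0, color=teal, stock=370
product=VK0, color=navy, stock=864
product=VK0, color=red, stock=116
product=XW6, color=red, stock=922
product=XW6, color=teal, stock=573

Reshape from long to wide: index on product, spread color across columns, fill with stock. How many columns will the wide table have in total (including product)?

1 column for product plus 3 distinct color values → 4 columns.

4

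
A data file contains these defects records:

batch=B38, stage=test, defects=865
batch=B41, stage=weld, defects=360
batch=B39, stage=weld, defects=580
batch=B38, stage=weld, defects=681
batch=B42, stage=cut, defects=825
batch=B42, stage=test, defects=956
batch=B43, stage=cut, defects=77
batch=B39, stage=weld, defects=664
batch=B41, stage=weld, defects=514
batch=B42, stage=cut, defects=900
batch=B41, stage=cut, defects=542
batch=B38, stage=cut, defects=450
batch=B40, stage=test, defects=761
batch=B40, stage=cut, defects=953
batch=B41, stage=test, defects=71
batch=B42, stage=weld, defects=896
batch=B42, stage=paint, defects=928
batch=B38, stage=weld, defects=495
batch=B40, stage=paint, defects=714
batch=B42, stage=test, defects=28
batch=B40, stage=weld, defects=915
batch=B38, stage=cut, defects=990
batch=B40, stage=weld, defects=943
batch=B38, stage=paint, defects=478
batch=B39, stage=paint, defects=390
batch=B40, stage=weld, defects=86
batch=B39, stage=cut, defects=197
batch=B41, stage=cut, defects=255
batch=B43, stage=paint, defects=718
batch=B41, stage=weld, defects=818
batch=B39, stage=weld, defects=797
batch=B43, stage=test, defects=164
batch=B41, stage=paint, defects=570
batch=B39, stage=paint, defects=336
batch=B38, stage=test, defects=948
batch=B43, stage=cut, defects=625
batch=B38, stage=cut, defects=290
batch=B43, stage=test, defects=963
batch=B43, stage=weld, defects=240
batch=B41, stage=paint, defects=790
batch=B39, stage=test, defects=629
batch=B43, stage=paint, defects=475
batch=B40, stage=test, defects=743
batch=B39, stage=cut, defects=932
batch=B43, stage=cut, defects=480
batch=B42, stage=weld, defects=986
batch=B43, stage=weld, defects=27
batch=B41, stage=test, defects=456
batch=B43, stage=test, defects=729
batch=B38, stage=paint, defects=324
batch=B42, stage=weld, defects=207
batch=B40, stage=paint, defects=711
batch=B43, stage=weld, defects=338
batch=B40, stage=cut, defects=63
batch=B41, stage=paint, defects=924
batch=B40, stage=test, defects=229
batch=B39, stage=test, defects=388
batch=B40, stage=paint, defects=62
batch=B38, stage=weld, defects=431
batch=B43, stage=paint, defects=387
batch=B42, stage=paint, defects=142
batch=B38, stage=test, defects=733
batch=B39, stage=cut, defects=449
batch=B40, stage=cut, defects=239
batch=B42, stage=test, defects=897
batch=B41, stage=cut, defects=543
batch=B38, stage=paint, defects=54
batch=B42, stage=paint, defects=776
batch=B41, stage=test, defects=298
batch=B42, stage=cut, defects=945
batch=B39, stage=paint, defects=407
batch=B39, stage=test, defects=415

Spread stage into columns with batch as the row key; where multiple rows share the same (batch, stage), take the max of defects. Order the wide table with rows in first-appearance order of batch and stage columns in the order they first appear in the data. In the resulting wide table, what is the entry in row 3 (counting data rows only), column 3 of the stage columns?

With rows in first-appearance order of batch, row 3 is batch=B39. stage columns in first-appearance order: test, weld, cut, paint; column 3 is cut.
Long rows with batch=B39, stage=cut: max(197, 932, 449) = 932.

932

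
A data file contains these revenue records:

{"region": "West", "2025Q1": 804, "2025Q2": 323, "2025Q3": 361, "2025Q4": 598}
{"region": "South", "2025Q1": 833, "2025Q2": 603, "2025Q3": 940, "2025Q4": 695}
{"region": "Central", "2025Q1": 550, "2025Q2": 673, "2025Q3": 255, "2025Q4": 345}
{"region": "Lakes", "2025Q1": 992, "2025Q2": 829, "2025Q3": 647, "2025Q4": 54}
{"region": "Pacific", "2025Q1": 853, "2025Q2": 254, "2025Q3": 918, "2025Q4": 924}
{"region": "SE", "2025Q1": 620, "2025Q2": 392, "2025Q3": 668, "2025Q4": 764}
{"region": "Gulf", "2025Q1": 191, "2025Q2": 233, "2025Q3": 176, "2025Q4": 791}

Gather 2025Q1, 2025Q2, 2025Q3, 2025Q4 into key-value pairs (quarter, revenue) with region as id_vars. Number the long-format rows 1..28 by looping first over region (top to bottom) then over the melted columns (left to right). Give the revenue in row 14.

829

28 rows total (7 × 4). Row 14: index ⌊(14-1)/4⌋ = 3 into region → Lakes; (14-1) mod 4 = 1 into the melted columns → 2025Q2.
So row 14 is (Lakes, 2025Q2, 829); revenue = 829.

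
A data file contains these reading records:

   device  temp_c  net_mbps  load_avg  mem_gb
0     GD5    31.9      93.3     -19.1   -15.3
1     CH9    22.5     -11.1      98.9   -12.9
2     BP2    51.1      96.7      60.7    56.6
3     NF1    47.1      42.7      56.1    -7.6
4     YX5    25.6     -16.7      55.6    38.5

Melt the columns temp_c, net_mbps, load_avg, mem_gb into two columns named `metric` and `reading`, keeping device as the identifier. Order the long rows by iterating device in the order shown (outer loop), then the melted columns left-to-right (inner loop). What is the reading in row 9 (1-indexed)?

51.1

20 rows total (5 × 4). Row 9: index ⌊(9-1)/4⌋ = 2 into device → BP2; (9-1) mod 4 = 0 into the melted columns → temp_c.
So row 9 is (BP2, temp_c, 51.1); reading = 51.1.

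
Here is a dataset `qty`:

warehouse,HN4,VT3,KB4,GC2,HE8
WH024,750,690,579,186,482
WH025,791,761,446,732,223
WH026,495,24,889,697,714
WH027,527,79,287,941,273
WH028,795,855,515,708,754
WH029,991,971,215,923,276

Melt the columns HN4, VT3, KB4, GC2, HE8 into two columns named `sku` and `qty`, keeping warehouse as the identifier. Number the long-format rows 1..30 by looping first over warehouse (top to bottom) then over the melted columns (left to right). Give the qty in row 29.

923

30 rows total (6 × 5). Row 29: index ⌊(29-1)/5⌋ = 5 into warehouse → WH029; (29-1) mod 5 = 3 into the melted columns → GC2.
So row 29 is (WH029, GC2, 923); qty = 923.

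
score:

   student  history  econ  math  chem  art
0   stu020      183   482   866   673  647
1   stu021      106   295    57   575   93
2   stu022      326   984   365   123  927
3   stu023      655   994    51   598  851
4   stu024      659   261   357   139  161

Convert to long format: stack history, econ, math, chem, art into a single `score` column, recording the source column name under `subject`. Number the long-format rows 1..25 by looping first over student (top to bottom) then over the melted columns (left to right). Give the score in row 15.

25 rows total (5 × 5). Row 15: index ⌊(15-1)/5⌋ = 2 into student → stu022; (15-1) mod 5 = 4 into the melted columns → art.
So row 15 is (stu022, art, 927); score = 927.

927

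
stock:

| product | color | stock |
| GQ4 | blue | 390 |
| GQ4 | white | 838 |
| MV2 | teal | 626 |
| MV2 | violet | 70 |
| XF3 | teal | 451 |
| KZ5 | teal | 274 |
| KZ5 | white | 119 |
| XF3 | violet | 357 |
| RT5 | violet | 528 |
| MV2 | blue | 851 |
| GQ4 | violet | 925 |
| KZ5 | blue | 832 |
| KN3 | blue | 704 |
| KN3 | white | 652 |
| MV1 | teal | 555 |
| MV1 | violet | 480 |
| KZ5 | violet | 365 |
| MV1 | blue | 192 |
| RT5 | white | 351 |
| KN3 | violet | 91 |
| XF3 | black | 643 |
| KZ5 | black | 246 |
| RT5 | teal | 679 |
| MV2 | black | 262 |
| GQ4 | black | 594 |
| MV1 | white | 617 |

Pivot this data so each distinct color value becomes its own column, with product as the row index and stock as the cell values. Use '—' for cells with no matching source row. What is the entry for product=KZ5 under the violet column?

The long row with product=KZ5, color=violet has stock=365.

365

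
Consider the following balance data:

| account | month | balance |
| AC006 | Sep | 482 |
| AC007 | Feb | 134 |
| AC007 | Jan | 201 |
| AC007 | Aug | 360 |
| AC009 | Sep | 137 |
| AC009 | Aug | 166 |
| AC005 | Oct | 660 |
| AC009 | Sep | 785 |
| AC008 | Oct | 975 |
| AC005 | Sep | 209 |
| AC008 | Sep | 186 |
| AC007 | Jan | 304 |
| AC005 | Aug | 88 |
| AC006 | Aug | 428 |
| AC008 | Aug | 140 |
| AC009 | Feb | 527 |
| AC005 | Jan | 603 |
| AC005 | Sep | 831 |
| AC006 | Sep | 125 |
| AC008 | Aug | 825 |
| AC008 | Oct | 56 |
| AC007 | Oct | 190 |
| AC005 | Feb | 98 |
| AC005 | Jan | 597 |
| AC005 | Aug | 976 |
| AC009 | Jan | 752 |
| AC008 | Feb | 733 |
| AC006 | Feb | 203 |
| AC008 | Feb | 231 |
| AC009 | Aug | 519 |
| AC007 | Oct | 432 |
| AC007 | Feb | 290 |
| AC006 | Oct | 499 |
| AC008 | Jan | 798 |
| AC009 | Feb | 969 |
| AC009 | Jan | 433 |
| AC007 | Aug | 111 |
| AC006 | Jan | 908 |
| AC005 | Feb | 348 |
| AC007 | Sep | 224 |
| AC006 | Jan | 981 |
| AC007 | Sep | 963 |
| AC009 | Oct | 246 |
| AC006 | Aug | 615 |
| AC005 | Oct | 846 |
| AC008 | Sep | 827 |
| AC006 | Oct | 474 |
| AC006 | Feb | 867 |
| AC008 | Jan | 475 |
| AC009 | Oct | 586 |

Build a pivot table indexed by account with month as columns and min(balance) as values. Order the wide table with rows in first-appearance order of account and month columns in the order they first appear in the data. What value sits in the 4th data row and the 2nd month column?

With rows in first-appearance order of account, row 4 is account=AC005. month columns in first-appearance order: Sep, Feb, Jan, Aug, Oct; column 2 is Feb.
Long rows with account=AC005, month=Feb: min(98, 348) = 98.

98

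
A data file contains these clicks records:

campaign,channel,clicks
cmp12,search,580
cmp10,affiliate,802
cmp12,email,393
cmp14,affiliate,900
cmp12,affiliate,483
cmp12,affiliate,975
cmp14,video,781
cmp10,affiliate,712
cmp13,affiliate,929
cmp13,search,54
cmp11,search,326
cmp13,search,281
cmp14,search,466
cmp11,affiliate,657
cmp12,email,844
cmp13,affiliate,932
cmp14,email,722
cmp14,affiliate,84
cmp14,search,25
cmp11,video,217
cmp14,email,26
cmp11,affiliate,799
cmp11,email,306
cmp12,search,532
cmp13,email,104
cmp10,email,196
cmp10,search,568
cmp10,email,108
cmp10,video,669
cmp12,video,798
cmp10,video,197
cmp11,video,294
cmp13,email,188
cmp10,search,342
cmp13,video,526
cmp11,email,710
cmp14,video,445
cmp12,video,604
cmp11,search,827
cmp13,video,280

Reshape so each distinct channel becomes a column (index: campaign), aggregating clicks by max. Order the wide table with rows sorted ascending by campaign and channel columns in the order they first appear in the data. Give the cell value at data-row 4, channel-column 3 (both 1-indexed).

188

With rows sorted ascending by campaign, row 4 is campaign=cmp13. channel columns in first-appearance order: search, affiliate, email, video; column 3 is email.
Long rows with campaign=cmp13, channel=email: max(104, 188) = 188.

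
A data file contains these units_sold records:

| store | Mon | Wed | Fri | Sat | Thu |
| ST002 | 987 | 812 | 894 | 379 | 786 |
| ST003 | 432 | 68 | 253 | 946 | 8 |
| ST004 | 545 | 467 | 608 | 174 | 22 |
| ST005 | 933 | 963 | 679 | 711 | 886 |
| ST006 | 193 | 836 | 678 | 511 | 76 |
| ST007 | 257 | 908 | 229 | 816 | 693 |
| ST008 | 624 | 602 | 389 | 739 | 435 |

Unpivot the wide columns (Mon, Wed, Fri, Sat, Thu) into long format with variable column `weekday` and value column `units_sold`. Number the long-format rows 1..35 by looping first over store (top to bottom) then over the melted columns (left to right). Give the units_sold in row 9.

35 rows total (7 × 5). Row 9: index ⌊(9-1)/5⌋ = 1 into store → ST003; (9-1) mod 5 = 3 into the melted columns → Sat.
So row 9 is (ST003, Sat, 946); units_sold = 946.

946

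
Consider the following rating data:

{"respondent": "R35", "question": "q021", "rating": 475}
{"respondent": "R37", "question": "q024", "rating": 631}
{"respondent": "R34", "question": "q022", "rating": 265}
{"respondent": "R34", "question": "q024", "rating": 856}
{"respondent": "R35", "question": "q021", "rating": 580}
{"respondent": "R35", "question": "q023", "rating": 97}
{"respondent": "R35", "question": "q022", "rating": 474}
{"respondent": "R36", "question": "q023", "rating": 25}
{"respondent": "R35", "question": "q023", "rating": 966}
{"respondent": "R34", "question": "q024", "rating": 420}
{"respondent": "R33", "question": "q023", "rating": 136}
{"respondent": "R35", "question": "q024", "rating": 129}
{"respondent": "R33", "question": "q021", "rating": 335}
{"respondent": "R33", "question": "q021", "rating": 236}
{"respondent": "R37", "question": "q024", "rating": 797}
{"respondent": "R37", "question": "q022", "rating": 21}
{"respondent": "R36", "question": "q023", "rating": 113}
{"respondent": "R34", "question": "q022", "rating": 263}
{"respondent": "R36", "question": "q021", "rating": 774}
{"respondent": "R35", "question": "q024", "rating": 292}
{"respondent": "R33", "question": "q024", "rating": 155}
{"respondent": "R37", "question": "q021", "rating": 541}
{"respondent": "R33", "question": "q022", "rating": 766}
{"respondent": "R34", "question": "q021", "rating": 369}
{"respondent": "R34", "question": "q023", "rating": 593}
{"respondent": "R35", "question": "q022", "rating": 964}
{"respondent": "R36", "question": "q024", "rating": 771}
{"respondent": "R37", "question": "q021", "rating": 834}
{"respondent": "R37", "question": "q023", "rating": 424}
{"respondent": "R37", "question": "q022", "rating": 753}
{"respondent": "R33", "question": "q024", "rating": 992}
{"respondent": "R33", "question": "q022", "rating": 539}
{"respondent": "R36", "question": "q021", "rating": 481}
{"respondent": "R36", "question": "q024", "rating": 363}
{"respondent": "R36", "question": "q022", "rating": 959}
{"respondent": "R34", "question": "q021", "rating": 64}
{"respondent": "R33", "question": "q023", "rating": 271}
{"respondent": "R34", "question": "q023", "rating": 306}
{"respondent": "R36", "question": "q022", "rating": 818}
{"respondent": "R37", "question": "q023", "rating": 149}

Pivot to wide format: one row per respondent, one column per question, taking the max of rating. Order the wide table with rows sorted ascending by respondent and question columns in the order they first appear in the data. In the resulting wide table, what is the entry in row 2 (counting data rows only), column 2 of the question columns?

With rows sorted ascending by respondent, row 2 is respondent=R34. question columns in first-appearance order: q021, q024, q022, q023; column 2 is q024.
Long rows with respondent=R34, question=q024: max(856, 420) = 856.

856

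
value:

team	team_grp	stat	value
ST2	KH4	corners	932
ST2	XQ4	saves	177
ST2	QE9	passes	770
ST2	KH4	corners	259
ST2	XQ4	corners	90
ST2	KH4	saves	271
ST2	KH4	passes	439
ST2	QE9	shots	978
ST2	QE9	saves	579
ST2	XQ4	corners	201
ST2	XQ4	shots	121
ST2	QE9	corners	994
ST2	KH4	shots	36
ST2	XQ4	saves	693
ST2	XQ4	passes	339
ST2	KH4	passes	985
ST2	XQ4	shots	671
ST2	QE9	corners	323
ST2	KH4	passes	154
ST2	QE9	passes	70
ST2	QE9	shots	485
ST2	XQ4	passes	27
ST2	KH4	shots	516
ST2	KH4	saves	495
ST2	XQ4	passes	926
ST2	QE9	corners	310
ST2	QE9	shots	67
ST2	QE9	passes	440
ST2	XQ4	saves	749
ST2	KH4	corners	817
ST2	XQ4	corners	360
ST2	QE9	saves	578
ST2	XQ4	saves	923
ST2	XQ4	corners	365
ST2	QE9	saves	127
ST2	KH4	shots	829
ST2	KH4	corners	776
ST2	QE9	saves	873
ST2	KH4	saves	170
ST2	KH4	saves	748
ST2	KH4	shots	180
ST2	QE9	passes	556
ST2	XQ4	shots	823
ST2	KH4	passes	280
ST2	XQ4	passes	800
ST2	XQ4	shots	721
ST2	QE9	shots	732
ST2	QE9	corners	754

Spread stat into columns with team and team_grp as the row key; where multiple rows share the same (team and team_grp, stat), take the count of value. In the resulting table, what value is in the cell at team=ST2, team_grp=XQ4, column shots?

Rows with team=ST2, team_grp=XQ4 and stat=shots: value values are 121, 671, 823, 721.
4 rows match — count = 4.

4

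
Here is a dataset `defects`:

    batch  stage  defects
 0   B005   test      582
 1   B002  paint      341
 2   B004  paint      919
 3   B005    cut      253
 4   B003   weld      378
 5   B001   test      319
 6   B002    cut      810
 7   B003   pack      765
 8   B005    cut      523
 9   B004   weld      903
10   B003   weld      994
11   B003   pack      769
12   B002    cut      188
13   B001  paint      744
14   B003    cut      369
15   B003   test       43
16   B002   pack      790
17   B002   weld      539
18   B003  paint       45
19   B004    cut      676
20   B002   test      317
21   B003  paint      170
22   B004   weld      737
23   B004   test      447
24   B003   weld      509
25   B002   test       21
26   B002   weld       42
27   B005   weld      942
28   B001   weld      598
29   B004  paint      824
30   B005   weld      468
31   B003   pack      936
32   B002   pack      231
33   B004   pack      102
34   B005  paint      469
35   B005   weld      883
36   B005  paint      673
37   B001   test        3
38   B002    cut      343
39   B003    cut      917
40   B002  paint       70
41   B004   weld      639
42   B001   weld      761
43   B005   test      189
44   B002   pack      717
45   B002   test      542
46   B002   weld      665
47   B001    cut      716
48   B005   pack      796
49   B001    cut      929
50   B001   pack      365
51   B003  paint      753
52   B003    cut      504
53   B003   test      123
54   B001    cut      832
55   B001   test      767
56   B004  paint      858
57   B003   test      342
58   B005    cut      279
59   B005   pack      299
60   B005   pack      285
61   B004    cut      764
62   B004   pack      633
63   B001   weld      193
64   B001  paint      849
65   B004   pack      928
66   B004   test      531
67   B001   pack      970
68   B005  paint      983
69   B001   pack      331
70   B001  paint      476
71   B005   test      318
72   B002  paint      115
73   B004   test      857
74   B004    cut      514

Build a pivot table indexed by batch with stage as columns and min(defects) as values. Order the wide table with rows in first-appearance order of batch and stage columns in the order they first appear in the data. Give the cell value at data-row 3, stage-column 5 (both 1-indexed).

With rows in first-appearance order of batch, row 3 is batch=B004. stage columns in first-appearance order: test, paint, cut, weld, pack; column 5 is pack.
Long rows with batch=B004, stage=pack: min(102, 633, 928) = 102.

102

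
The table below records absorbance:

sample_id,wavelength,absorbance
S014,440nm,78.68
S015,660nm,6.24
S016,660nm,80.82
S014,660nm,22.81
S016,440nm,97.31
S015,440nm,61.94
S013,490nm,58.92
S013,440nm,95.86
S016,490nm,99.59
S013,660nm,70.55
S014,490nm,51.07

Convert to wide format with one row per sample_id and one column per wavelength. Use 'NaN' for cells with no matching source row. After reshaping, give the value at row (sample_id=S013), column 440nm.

95.86

The long row with sample_id=S013, wavelength=440nm has absorbance=95.86.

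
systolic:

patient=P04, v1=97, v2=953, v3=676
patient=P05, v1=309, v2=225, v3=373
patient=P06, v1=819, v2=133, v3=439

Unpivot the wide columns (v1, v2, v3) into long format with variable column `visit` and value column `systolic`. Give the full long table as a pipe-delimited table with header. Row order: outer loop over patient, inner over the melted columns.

Each (patient, column) pair becomes one row: 3 × 3 = 9 rows.
For example, (P04, v1) → systolic=97.

| patient | visit | systolic |
| P04 | v1 | 97 |
| P04 | v2 | 953 |
| P04 | v3 | 676 |
| P05 | v1 | 309 |
| P05 | v2 | 225 |
| P05 | v3 | 373 |
| P06 | v1 | 819 |
| P06 | v2 | 133 |
| P06 | v3 | 439 |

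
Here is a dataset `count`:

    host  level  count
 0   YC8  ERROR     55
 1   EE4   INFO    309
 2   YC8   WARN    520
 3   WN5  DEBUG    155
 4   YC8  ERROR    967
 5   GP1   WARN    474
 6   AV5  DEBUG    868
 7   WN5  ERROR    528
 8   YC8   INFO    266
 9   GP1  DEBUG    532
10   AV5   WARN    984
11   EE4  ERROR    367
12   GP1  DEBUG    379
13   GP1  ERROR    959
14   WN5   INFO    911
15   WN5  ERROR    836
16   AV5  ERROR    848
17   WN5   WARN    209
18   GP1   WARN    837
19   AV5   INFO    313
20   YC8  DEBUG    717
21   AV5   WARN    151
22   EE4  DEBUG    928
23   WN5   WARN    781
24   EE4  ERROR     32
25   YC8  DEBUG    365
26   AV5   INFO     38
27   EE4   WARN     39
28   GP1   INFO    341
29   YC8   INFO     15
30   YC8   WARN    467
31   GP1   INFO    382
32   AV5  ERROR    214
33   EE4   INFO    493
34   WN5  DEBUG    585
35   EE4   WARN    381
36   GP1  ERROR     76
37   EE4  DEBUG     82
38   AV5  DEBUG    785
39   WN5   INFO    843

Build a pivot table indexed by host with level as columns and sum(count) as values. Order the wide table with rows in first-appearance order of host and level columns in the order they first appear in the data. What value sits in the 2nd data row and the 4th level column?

1010

With rows in first-appearance order of host, row 2 is host=EE4. level columns in first-appearance order: ERROR, INFO, WARN, DEBUG; column 4 is DEBUG.
Long rows with host=EE4, level=DEBUG: 928 + 82 = 1010.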